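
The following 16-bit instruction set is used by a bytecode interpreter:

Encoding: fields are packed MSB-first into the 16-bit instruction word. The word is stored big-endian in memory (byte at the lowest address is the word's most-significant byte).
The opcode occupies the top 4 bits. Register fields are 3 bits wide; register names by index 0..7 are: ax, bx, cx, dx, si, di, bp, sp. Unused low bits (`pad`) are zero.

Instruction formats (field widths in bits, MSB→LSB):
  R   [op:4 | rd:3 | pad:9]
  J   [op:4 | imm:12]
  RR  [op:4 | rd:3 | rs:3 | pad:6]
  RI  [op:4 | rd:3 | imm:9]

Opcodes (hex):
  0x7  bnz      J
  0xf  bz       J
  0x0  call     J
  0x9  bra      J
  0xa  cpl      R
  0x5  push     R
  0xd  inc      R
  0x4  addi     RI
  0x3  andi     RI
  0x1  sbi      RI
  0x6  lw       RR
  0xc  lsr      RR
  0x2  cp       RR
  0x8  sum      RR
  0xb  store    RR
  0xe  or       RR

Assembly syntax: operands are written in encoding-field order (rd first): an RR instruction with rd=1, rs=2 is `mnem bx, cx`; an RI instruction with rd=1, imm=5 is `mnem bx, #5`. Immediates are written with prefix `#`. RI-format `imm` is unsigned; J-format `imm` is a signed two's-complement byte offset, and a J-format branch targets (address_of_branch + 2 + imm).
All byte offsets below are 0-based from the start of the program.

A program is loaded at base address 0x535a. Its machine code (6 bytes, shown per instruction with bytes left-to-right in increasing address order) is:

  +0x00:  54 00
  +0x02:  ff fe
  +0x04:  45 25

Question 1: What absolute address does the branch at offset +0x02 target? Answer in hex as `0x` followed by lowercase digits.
0x535c

[02] ff fe → 0xfffe
  top 4b → 0xf → bz [J]
  imm: (w>>0)&0xfff=0xffe (s12→-2) → #-2
  target = base 0x535a + off 0x02 + 2 + imm -2 = 0x535c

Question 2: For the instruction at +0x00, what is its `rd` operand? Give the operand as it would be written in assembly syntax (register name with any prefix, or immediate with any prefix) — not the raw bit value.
cx

@+00  big-endian(54 00) = 0x5400
  op=0x5400>>12=0x5 ⇒ push (R)
  [11:9] rd=2 = cx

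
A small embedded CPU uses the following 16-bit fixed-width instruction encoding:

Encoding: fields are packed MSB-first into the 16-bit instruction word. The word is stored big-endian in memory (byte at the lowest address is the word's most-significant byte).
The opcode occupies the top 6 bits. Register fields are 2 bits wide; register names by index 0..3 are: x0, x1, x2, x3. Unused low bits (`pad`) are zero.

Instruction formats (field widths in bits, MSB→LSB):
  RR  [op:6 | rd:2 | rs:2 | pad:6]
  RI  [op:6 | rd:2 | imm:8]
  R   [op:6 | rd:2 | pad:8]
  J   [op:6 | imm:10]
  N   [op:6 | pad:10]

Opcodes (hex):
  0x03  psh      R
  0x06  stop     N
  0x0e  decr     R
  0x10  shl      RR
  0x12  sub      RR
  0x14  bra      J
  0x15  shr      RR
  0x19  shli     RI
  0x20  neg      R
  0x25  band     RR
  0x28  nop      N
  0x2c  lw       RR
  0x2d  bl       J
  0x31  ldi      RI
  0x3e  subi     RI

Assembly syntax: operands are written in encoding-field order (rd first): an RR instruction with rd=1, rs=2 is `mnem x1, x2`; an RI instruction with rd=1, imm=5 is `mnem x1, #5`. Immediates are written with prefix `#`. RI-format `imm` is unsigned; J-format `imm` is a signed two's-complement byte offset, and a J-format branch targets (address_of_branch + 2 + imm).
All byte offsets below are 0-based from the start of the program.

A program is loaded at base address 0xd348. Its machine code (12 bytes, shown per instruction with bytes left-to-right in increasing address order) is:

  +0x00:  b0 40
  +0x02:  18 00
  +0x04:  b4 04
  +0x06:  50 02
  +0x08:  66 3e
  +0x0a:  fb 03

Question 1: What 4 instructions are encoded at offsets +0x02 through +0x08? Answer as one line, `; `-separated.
stop; bl #4; bra #2; shli x2, #62

[02] 18 00 → 0x1800
  top 6b → 0x6 → stop [N]
[04] b4 04 → 0xb404
  top 6b → 0x2d → bl [J]
  [9:0] imm=4 = #4
[06] 50 02 → 0x5002
  top 6b → 0x14 → bra [J]
  [9:0] imm=2 = #2
[08] 66 3e → 0x663e
  top 6b → 0x19 → shli [RI]
  [9:8] rd=2 = x2
  [7:0] imm=62 = #62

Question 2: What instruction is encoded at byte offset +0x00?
off 0x00: read b0 40 as big → 0xb040
  op=0xb040>>10=0x2c ⇒ lw (RR)
  [9:8] rd=0 = x0
  [7:6] rs=1 = x1

lw x0, x1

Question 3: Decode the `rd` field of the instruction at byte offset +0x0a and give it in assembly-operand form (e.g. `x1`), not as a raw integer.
x3

+0x0a: fb 03 ⇒ word 0xfb03 (big)
  op=0xfb03>>10=0x3e ⇒ subi (RI)
  rd: (w>>8)&0x3=0x3 → x3
  imm: (w>>0)&0xff=0x3 → #3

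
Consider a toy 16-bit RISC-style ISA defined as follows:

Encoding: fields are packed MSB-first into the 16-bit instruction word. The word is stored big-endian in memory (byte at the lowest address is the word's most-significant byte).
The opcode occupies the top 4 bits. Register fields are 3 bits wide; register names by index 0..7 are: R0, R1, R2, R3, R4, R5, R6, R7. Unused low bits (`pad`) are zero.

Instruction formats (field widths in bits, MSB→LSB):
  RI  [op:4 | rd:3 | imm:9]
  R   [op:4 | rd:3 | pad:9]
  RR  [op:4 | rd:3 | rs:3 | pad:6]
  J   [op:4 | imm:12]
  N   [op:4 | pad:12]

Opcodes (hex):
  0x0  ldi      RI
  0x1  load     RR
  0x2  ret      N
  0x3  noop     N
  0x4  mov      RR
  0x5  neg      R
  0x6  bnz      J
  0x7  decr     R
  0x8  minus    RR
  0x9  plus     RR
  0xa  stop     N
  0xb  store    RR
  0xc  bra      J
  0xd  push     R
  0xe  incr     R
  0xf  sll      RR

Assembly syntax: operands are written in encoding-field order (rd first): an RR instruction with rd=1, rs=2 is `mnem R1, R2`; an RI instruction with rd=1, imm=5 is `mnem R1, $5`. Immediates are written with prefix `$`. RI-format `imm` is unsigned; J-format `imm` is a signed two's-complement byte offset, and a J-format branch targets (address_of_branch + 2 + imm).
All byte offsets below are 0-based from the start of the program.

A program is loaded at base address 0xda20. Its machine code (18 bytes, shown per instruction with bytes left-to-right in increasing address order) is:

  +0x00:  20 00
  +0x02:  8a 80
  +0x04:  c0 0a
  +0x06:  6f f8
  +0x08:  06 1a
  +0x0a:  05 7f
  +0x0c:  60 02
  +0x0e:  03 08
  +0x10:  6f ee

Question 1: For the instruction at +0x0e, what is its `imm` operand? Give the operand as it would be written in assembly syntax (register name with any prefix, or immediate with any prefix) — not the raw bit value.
$264

[0e] 03 08 → 0x0308
  top 4b → 0x0 → ldi [RI]
  rd@[11:9]=0x1 ⇒ R1
  imm@[8:0]=0x108 ⇒ $264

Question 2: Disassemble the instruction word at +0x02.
+0x02: 8a 80 ⇒ word 0x8a80 (big)
  top 4b → 0x8 → minus [RR]
  rd: (w>>9)&0x7=0x5 → R5
  rs: (w>>6)&0x7=0x2 → R2

minus R5, R2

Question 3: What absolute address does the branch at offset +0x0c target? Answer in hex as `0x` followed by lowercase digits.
+0x0c: 60 02 ⇒ word 0x6002 (big)
  opcode bits[15:12]=0x6: bnz/J
  imm@[11:0]=0x2 ⇒ $2
  target = base 0xda20 + off 0x0c + 2 + imm 2 = 0xda30

0xda30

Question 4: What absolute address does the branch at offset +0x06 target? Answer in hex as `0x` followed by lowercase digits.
0xda20

[06] 6f f8 → 0x6ff8
  op=0x6ff8>>12=0x6 ⇒ bnz (J)
  [11:0] imm=4088 (s12→-8) = $-8
  target = base 0xda20 + off 0x06 + 2 + imm -8 = 0xda20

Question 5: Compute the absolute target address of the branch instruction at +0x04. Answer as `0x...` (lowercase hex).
off 0x04: read c0 0a as big → 0xc00a
  top 4b → 0xc → bra [J]
  imm@[11:0]=0xa ⇒ $10
  target = base 0xda20 + off 0x04 + 2 + imm 10 = 0xda30

0xda30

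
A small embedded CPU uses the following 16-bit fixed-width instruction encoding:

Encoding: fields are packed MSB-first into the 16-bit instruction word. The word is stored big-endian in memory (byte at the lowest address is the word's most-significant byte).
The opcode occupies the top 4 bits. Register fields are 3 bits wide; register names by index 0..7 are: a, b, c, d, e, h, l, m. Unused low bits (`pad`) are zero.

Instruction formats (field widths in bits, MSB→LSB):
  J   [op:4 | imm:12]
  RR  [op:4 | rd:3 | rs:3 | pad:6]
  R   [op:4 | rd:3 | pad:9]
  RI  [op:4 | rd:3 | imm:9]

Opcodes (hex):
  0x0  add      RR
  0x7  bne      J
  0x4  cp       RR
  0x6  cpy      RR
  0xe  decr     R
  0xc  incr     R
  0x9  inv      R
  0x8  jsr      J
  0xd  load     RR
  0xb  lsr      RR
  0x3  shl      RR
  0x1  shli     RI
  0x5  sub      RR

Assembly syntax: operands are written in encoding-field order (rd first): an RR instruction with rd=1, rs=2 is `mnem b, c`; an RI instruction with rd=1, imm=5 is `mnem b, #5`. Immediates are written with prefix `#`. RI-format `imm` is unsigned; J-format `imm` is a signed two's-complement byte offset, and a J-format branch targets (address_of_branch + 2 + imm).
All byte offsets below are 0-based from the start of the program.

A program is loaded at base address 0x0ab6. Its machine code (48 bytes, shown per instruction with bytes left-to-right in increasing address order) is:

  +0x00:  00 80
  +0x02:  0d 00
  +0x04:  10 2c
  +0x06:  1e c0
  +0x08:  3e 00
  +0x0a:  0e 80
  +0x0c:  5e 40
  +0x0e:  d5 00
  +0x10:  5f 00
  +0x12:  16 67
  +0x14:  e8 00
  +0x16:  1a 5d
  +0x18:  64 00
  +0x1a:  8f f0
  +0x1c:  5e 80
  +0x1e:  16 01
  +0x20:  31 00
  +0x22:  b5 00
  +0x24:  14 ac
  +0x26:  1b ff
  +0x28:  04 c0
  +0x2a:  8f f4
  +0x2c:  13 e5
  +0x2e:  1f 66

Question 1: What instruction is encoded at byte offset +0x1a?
+0x1a: 8f f0 ⇒ word 0x8ff0 (big)
  top 4b → 0x8 → jsr [J]
  imm: (w>>0)&0xfff=0xff0 (s12→-16) → #-16

jsr #-16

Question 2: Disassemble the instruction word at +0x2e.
shli m, #358

+0x2e: 1f 66 ⇒ word 0x1f66 (big)
  opcode bits[15:12]=0x1: shli/RI
  rd: (w>>9)&0x7=0x7 → m
  imm: (w>>0)&0x1ff=0x166 → #358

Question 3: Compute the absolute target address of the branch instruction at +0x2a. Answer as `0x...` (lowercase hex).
+0x2a: 8f f4 ⇒ word 0x8ff4 (big)
  op=0x8ff4>>12=0x8 ⇒ jsr (J)
  [11:0] imm=4084 (s12→-12) = #-12
  target = base 0x0ab6 + off 0x2a + 2 + imm -12 = 0x0ad6

0x0ad6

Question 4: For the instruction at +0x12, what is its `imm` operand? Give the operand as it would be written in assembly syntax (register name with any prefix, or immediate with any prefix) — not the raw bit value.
#103

@+12  big-endian(16 67) = 0x1667
  top 4b → 0x1 → shli [RI]
  rd: (w>>9)&0x7=0x3 → d
  imm: (w>>0)&0x1ff=0x67 → #103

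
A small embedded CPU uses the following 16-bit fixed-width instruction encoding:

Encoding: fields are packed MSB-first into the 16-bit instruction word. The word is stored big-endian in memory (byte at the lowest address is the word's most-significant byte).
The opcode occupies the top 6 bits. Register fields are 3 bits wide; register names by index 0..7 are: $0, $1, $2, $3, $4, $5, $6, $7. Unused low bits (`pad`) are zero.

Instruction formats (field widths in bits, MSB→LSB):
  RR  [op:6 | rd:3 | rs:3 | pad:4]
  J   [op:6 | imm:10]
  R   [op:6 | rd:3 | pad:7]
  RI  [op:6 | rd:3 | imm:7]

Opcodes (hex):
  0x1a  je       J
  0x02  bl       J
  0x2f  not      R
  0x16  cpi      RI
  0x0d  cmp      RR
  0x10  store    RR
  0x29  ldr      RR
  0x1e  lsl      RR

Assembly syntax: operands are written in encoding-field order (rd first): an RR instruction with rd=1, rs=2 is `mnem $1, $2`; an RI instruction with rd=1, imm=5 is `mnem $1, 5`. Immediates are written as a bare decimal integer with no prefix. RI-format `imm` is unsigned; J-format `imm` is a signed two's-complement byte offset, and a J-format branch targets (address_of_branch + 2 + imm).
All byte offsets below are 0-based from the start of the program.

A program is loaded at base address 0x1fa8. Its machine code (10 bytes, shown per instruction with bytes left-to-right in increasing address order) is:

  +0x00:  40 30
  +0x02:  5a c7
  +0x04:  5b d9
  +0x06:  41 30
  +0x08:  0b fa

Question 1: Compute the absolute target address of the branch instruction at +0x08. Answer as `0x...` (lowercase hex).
0x1fac

@+08  big-endian(0b fa) = 0x0bfa
  op=0x0bfa>>10=0x2 ⇒ bl (J)
  imm: (w>>0)&0x3ff=0x3fa (s10→-6) → -6
  target = base 0x1fa8 + off 0x08 + 2 + imm -6 = 0x1fac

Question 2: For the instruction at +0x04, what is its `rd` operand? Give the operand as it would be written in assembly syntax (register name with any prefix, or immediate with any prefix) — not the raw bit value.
off 0x04: read 5b d9 as big → 0x5bd9
  top 6b → 0x16 → cpi [RI]
  rd: (w>>7)&0x7=0x7 → $7
  imm: (w>>0)&0x7f=0x59 → 89

$7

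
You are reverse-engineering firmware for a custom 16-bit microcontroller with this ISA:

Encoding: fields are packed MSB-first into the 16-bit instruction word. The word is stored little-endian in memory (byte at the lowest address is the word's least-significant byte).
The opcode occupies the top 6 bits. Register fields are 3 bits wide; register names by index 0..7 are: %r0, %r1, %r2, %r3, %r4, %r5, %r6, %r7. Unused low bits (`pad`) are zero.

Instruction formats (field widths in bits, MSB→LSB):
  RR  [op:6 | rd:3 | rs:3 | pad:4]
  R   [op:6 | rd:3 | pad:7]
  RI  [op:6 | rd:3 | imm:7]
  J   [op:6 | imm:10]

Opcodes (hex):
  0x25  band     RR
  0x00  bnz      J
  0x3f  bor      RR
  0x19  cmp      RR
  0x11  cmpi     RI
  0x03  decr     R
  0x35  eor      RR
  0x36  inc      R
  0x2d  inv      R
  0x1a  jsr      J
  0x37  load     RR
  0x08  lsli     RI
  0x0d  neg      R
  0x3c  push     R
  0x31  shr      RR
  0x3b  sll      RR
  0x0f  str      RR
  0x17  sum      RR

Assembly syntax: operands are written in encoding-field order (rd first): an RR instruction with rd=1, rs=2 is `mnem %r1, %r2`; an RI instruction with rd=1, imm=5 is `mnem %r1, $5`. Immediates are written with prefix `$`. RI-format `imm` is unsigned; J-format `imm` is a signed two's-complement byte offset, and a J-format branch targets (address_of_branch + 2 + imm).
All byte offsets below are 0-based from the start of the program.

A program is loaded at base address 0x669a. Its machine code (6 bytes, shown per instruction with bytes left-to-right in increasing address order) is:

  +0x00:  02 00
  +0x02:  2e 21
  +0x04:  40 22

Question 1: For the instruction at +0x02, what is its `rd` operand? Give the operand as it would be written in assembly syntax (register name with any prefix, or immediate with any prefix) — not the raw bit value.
%r2

@+02  little-endian(2e 21) = 0x212e
  top 6b → 0x8 → lsli [RI]
  [9:7] rd=2 = %r2
  [6:0] imm=46 = $46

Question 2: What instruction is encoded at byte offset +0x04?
[04] 40 22 → 0x2240
  top 6b → 0x8 → lsli [RI]
  rd: (w>>7)&0x7=0x4 → %r4
  imm: (w>>0)&0x7f=0x40 → $64

lsli %r4, $64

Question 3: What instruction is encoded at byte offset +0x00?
[00] 02 00 → 0x0002
  opcode bits[15:10]=0x0: bnz/J
  imm@[9:0]=0x2 ⇒ $2

bnz $2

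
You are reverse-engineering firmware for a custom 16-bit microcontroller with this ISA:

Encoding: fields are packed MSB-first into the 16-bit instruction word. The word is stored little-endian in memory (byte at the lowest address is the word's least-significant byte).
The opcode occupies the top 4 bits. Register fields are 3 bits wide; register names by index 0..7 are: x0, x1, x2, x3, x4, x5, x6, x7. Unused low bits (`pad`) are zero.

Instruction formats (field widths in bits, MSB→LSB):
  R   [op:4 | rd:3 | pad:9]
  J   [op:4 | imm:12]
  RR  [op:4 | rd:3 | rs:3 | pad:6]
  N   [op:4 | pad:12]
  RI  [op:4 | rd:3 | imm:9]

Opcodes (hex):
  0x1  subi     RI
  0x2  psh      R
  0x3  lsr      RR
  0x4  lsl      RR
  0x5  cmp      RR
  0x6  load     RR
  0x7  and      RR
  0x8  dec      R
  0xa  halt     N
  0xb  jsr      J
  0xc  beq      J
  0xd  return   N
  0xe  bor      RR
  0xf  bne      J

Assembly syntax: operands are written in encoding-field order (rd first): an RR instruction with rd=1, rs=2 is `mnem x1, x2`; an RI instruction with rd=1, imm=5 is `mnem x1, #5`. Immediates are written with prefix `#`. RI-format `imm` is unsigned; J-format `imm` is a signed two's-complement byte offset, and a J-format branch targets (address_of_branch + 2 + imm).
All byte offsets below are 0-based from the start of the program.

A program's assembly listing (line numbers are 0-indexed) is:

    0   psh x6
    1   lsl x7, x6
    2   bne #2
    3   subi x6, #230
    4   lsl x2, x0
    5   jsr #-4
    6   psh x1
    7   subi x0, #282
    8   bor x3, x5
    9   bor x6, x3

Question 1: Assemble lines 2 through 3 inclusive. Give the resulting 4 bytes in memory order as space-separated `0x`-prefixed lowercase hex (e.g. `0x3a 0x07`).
0x02 0xf0 0xe6 0x1c

L2: bne op=0xf:4|imm=2:12 ⇒ 0xf002 ⇒ little 02 f0
L3: subi op=0x1:4|rd=6:3|imm=230:9 ⇒ 0x1ce6 ⇒ little e6 1c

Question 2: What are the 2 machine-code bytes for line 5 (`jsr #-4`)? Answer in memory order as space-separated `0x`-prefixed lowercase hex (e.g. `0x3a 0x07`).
0xfc 0xbf

L5: jsr op=0xb:4|imm=-4:12 ⇒ 0xbffc ⇒ little fc bf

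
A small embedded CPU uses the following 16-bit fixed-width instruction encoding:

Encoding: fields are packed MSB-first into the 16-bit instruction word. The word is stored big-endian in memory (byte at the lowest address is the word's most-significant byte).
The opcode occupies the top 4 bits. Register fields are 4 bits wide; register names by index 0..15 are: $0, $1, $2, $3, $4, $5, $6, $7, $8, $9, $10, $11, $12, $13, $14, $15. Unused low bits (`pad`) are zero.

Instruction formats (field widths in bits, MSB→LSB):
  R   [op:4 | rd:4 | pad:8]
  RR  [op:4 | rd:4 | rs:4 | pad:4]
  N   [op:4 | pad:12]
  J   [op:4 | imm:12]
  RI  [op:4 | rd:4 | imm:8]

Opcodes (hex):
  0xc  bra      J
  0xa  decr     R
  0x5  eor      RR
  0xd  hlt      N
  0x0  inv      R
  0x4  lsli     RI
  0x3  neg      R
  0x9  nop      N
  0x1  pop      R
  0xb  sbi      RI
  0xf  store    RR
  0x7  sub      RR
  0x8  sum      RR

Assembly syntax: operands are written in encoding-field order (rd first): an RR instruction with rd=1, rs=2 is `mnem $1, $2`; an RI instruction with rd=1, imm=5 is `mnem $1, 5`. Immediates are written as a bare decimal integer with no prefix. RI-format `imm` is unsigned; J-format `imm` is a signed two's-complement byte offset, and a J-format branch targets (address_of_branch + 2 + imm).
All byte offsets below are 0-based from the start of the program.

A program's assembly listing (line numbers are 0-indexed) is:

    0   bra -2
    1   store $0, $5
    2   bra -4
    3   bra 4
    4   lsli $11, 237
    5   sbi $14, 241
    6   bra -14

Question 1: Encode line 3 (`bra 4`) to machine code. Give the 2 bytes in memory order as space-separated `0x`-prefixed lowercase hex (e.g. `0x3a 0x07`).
L3: bra op=0xc:4|imm=4:12 ⇒ 0xc004 ⇒ big c0 04

0xc0 0x04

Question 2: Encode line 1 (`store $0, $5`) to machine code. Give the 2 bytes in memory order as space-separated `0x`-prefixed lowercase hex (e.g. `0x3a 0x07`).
L1: store op=0xf:4|rd=0:4|rs=5:4|pad=0:4 ⇒ 0xf050 ⇒ big f0 50

0xf0 0x50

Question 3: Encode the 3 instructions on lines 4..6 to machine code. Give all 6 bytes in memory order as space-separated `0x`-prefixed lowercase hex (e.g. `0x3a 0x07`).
0x4b 0xed 0xbe 0xf1 0xcf 0xf2

line 4 (lsli): pack op=0x4:4|rd=11:4|imm=237:8 = 0x4bed; big→ 4b ed
line 5 (sbi): pack op=0xb:4|rd=14:4|imm=241:8 = 0xbef1; big→ be f1
line 6 (bra): pack op=0xc:4|imm=-14:12 = 0xcff2; big→ cf f2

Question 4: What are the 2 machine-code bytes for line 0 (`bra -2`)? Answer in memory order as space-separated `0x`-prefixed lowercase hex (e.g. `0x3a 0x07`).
0. bra fields op=0xc:4|imm=-2:12 → word cffeh → cf fe

0xcf 0xfe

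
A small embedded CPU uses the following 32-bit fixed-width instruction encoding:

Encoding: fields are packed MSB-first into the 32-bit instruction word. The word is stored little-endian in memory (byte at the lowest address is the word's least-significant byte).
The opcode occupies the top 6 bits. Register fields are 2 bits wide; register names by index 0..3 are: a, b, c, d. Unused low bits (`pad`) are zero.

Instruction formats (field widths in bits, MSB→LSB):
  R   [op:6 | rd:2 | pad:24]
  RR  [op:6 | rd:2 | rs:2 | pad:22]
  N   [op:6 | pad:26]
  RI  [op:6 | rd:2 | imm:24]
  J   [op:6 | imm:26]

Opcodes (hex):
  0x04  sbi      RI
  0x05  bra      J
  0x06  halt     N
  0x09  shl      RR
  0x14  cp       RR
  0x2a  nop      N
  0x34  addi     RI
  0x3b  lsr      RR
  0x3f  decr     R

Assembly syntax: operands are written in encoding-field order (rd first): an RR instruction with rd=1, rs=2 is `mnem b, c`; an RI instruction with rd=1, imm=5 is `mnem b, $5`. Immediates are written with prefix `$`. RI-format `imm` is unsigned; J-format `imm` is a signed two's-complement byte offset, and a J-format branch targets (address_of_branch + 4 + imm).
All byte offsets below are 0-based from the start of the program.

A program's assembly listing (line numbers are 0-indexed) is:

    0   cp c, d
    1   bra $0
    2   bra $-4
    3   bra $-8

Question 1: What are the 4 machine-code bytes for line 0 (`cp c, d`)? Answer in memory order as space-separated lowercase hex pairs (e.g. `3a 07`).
line 0 (cp): pack op=0x14:6|rd=2:2|rs=3:2|pad=0:22 = 0x52c00000; little→ 00 00 c0 52

00 00 c0 52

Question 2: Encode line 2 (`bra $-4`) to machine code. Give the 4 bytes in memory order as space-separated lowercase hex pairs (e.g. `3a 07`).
fc ff ff 17

L2: bra op=0x5:6|imm=-4:26 ⇒ 0x17fffffc ⇒ little fc ff ff 17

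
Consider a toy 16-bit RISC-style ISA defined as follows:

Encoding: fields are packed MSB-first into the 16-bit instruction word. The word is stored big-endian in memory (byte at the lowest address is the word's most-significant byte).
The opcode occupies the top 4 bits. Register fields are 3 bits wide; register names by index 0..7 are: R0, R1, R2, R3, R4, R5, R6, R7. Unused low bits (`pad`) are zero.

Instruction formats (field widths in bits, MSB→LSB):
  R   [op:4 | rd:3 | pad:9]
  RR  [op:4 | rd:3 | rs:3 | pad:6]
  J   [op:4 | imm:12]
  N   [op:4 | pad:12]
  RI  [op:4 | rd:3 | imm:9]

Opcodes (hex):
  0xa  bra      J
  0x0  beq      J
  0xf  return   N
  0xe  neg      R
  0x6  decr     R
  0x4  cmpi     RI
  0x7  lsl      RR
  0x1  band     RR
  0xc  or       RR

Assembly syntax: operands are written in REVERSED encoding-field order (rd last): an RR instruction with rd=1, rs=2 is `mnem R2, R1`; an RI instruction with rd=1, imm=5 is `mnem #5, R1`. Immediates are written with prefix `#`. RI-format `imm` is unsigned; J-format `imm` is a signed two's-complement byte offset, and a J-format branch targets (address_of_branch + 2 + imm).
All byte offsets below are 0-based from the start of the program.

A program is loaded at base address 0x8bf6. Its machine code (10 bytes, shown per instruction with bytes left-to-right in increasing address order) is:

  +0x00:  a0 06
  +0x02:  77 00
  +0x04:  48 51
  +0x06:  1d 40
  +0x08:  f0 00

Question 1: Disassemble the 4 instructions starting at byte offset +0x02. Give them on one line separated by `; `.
off 0x02: read 77 00 as big → 0x7700
  top 4b → 0x7 → lsl [RR]
  [11:9] rd=3 = R3
  [8:6] rs=4 = R4
off 0x04: read 48 51 as big → 0x4851
  top 4b → 0x4 → cmpi [RI]
  [11:9] rd=4 = R4
  [8:0] imm=81 = #81
off 0x06: read 1d 40 as big → 0x1d40
  top 4b → 0x1 → band [RR]
  [11:9] rd=6 = R6
  [8:6] rs=5 = R5
off 0x08: read f0 00 as big → 0xf000
  top 4b → 0xf → return [N]

lsl R4, R3; cmpi #81, R4; band R5, R6; return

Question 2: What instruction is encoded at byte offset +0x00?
off 0x00: read a0 06 as big → 0xa006
  top 4b → 0xa → bra [J]
  [11:0] imm=6 = #6

bra #6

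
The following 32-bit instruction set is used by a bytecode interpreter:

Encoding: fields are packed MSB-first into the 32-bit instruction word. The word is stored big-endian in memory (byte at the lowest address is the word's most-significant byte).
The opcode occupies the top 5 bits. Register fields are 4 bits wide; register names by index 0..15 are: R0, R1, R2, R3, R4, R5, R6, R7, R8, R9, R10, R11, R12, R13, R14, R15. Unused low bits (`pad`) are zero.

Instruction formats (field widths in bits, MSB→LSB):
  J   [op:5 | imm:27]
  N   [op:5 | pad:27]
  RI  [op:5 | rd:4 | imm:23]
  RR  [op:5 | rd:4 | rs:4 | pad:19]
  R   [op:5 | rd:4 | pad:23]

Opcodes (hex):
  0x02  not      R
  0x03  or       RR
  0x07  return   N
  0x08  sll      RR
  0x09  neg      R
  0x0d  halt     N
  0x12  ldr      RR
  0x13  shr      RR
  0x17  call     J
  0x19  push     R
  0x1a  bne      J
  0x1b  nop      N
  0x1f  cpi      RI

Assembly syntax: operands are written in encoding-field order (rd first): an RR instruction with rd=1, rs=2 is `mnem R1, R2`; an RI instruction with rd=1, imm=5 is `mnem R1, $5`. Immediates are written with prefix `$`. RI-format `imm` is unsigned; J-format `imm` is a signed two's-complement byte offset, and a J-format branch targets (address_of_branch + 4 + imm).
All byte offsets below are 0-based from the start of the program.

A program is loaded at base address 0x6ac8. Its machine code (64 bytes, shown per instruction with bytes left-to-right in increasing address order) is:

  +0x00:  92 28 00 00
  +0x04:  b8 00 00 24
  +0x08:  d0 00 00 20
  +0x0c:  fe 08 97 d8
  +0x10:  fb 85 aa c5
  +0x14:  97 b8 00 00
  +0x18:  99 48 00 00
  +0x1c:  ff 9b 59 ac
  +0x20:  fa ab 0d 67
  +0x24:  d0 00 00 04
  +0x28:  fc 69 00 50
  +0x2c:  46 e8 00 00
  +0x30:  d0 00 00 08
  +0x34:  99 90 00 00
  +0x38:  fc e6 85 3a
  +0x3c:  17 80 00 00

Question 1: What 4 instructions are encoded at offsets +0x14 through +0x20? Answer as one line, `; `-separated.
ldr R15, R7; shr R2, R9; cpi R15, $1792428; cpi R5, $2821479

+0x14: 97 b8 00 00 ⇒ word 0x97b80000 (big)
  op=0x97b80000>>27=0x12 ⇒ ldr (RR)
  [26:23] rd=15 = R15
  [22:19] rs=7 = R7
+0x18: 99 48 00 00 ⇒ word 0x99480000 (big)
  op=0x99480000>>27=0x13 ⇒ shr (RR)
  [26:23] rd=2 = R2
  [22:19] rs=9 = R9
+0x1c: ff 9b 59 ac ⇒ word 0xff9b59ac (big)
  op=0xff9b59ac>>27=0x1f ⇒ cpi (RI)
  [26:23] rd=15 = R15
  [22:0] imm=1792428 = $1792428
+0x20: fa ab 0d 67 ⇒ word 0xfaab0d67 (big)
  op=0xfaab0d67>>27=0x1f ⇒ cpi (RI)
  [26:23] rd=5 = R5
  [22:0] imm=2821479 = $2821479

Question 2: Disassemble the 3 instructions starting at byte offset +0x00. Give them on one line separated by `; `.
ldr R4, R5; call $36; bne $32

[00] 92 28 00 00 → 0x92280000
  op=0x92280000>>27=0x12 ⇒ ldr (RR)
  rd: (w>>23)&0xf=0x4 → R4
  rs: (w>>19)&0xf=0x5 → R5
[04] b8 00 00 24 → 0xb8000024
  op=0xb8000024>>27=0x17 ⇒ call (J)
  imm: (w>>0)&0x7ffffff=0x24 → $36
[08] d0 00 00 20 → 0xd0000020
  op=0xd0000020>>27=0x1a ⇒ bne (J)
  imm: (w>>0)&0x7ffffff=0x20 → $32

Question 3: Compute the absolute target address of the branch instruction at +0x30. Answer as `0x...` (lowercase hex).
+0x30: d0 00 00 08 ⇒ word 0xd0000008 (big)
  top 5b → 0x1a → bne [J]
  [26:0] imm=8 = $8
  target = base 0x6ac8 + off 0x30 + 4 + imm 8 = 0x6b04

0x6b04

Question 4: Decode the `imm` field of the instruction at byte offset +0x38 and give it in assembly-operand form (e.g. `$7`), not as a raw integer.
+0x38: fc e6 85 3a ⇒ word 0xfce6853a (big)
  opcode bits[31:27]=0x1f: cpi/RI
  rd@[26:23]=0x9 ⇒ R9
  imm@[22:0]=0x66853a ⇒ $6718778

$6718778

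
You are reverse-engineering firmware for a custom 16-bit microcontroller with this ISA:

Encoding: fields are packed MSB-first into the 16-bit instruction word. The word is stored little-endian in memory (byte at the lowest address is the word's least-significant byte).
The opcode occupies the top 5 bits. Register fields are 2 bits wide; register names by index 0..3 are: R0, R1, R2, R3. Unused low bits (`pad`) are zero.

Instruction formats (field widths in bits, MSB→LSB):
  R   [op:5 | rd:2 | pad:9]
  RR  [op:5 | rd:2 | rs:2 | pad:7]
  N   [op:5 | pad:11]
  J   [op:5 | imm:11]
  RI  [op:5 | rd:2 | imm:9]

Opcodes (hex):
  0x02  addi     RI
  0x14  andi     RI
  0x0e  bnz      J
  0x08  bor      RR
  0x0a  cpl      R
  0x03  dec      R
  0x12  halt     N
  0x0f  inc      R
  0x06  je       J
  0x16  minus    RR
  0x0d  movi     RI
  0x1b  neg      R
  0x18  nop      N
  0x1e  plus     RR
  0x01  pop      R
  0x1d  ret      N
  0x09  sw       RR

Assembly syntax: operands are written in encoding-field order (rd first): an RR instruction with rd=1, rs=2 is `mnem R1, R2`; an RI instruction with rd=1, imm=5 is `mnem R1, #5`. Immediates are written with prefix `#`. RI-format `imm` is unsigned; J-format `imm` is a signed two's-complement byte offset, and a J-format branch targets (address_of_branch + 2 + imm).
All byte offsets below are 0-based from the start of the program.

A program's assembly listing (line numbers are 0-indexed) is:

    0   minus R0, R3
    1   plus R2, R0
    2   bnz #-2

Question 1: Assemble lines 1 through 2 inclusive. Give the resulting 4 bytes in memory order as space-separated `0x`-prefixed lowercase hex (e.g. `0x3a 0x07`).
L1: plus op=0x1e:5|rd=2:2|rs=0:2|pad=0:7 ⇒ 0xf400 ⇒ little 00 f4
L2: bnz op=0xe:5|imm=-2:11 ⇒ 0x77fe ⇒ little fe 77

0x00 0xf4 0xfe 0x77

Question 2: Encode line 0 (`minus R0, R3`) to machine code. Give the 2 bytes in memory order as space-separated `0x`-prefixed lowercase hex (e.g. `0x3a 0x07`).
0. minus fields op=0x16:5|rd=0:2|rs=3:2|pad=0:7 → word b180h → 80 b1

0x80 0xb1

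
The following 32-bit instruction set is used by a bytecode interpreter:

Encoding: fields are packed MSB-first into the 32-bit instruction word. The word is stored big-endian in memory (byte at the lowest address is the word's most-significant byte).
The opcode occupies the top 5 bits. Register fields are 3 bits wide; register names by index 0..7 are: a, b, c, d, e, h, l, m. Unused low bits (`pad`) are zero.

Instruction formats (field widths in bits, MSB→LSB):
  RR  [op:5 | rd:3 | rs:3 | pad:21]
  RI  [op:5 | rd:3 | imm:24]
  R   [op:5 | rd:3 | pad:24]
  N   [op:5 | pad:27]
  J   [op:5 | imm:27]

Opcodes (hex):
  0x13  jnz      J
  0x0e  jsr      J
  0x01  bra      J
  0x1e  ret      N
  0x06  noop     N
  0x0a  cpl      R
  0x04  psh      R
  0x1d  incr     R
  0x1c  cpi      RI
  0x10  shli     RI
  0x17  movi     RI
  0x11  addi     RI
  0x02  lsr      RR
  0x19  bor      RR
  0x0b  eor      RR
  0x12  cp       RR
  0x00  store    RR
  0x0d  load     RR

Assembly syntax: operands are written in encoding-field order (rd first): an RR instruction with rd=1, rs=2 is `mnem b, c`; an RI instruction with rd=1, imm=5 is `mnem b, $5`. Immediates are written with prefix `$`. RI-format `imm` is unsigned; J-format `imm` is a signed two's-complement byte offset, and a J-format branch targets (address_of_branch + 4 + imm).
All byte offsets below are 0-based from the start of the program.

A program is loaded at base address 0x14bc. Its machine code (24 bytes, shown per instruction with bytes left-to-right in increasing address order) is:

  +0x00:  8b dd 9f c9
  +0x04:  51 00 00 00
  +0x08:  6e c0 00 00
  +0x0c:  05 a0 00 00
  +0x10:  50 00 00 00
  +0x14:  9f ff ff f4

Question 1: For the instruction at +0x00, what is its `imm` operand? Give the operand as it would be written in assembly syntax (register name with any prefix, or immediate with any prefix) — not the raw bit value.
@+00  big-endian(8b dd 9f c9) = 0x8bdd9fc9
  top 5b → 0x11 → addi [RI]
  rd: (w>>24)&0x7=0x3 → d
  imm: (w>>0)&0xffffff=0xdd9fc9 → $14524361

$14524361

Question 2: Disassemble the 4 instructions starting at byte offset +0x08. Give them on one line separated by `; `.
load l, l; store h, h; cpl a; jnz $-12

@+08  big-endian(6e c0 00 00) = 0x6ec00000
  op=0x6ec00000>>27=0xd ⇒ load (RR)
  rd: (w>>24)&0x7=0x6 → l
  rs: (w>>21)&0x7=0x6 → l
@+0c  big-endian(05 a0 00 00) = 0x05a00000
  op=0x05a00000>>27=0x0 ⇒ store (RR)
  rd: (w>>24)&0x7=0x5 → h
  rs: (w>>21)&0x7=0x5 → h
@+10  big-endian(50 00 00 00) = 0x50000000
  op=0x50000000>>27=0xa ⇒ cpl (R)
  rd: (w>>24)&0x7=0x0 → a
@+14  big-endian(9f ff ff f4) = 0x9ffffff4
  op=0x9ffffff4>>27=0x13 ⇒ jnz (J)
  imm: (w>>0)&0x7ffffff=0x7fffff4 (s27→-12) → $-12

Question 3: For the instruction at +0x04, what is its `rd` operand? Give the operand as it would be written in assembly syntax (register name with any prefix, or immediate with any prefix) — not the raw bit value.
b

[04] 51 00 00 00 → 0x51000000
  op=0x51000000>>27=0xa ⇒ cpl (R)
  rd: (w>>24)&0x7=0x1 → b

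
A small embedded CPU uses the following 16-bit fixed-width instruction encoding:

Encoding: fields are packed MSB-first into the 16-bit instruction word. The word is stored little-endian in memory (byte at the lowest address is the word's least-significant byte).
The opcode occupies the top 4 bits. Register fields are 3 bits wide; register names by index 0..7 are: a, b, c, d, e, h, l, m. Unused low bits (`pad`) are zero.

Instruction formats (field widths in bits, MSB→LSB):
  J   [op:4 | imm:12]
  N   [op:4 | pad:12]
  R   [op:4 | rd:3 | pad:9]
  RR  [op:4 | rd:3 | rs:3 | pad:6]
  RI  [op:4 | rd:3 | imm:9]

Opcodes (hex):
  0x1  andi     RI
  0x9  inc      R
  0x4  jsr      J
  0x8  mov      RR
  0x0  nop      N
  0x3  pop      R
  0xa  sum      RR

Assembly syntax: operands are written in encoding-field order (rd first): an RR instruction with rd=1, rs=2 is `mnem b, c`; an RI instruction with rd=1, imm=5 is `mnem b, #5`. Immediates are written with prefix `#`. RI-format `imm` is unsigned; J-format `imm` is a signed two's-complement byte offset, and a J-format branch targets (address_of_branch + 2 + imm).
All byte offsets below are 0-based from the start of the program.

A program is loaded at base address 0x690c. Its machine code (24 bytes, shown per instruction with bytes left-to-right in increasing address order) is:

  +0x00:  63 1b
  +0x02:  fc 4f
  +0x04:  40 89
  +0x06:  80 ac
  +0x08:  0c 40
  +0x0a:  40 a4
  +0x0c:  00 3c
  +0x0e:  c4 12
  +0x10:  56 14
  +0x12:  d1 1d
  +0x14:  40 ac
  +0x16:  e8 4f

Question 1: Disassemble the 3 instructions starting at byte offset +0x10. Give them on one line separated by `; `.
off 0x10: read 56 14 as little → 0x1456
  opcode bits[15:12]=0x1: andi/RI
  [11:9] rd=2 = c
  [8:0] imm=86 = #86
off 0x12: read d1 1d as little → 0x1dd1
  opcode bits[15:12]=0x1: andi/RI
  [11:9] rd=6 = l
  [8:0] imm=465 = #465
off 0x14: read 40 ac as little → 0xac40
  opcode bits[15:12]=0xa: sum/RR
  [11:9] rd=6 = l
  [8:6] rs=1 = b

andi c, #86; andi l, #465; sum l, b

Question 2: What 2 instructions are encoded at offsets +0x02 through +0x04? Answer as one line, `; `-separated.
off 0x02: read fc 4f as little → 0x4ffc
  op=0x4ffc>>12=0x4 ⇒ jsr (J)
  imm: (w>>0)&0xfff=0xffc (s12→-4) → #-4
off 0x04: read 40 89 as little → 0x8940
  op=0x8940>>12=0x8 ⇒ mov (RR)
  rd: (w>>9)&0x7=0x4 → e
  rs: (w>>6)&0x7=0x5 → h

jsr #-4; mov e, h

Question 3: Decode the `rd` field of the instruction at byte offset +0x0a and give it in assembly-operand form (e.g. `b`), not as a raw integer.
@+0a  little-endian(40 a4) = 0xa440
  top 4b → 0xa → sum [RR]
  rd: (w>>9)&0x7=0x2 → c
  rs: (w>>6)&0x7=0x1 → b

c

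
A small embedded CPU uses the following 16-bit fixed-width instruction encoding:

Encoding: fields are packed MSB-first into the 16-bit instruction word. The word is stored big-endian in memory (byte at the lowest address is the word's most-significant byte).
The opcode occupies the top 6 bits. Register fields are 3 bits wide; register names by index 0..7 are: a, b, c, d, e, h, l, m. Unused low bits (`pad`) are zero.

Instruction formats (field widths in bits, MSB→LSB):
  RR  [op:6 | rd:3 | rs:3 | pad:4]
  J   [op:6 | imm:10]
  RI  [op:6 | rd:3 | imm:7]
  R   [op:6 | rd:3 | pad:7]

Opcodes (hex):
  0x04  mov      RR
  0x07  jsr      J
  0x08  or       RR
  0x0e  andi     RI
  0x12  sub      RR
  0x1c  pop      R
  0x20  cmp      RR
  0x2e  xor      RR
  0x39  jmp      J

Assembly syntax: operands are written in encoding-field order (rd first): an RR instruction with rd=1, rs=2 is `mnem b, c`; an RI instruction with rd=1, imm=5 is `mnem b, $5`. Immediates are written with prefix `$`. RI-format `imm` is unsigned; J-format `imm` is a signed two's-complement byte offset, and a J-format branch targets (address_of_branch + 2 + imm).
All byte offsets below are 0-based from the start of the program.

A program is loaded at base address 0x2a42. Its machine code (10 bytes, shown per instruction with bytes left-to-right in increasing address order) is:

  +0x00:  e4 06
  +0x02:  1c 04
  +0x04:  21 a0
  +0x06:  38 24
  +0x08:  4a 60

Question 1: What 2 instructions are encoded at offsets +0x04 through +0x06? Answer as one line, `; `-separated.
or d, c; andi a, $36

off 0x04: read 21 a0 as big → 0x21a0
  top 6b → 0x8 → or [RR]
  [9:7] rd=3 = d
  [6:4] rs=2 = c
off 0x06: read 38 24 as big → 0x3824
  top 6b → 0xe → andi [RI]
  [9:7] rd=0 = a
  [6:0] imm=36 = $36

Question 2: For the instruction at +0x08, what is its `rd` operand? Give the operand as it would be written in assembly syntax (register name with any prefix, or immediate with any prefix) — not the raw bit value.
e

off 0x08: read 4a 60 as big → 0x4a60
  op=0x4a60>>10=0x12 ⇒ sub (RR)
  [9:7] rd=4 = e
  [6:4] rs=6 = l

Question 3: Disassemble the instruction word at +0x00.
[00] e4 06 → 0xe406
  top 6b → 0x39 → jmp [J]
  imm@[9:0]=0x6 ⇒ $6

jmp $6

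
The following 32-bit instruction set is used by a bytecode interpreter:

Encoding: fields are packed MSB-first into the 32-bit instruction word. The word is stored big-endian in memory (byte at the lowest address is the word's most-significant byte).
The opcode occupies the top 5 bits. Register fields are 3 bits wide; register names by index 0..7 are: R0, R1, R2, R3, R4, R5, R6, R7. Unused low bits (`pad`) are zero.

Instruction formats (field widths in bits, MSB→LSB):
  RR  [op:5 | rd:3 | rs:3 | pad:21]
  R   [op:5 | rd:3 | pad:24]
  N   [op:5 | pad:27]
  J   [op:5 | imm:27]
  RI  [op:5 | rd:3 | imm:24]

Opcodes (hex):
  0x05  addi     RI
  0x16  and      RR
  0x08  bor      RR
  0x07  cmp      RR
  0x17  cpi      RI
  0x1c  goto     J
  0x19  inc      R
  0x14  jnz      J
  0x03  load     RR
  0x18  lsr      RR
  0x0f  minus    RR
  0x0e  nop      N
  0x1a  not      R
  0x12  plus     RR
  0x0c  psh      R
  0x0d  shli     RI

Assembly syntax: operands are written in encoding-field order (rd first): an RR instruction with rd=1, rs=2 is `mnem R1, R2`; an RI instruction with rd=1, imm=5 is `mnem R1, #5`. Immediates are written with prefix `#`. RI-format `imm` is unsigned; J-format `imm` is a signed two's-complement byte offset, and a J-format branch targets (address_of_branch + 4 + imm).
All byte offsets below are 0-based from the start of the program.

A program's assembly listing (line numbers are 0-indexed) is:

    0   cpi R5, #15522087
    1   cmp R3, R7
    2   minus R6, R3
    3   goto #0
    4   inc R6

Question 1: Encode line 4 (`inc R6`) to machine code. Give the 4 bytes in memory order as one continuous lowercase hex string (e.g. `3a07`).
L4: inc op=0x19:5|rd=6:3|pad=0:24 ⇒ 0xce000000 ⇒ big ce 00 00 00

ce000000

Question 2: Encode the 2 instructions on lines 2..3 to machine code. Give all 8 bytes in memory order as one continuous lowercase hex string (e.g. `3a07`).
2. minus fields op=0xf:5|rd=6:3|rs=3:3|pad=0:21 → word 7e600000h → 7e 60 00 00
3. goto fields op=0x1c:5|imm=0:27 → word e0000000h → e0 00 00 00

7e600000e0000000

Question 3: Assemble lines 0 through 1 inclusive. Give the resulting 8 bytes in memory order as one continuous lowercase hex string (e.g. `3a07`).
L0: cpi op=0x17:5|rd=5:3|imm=15522087:24 ⇒ 0xbdecd927 ⇒ big bd ec d9 27
L1: cmp op=0x7:5|rd=3:3|rs=7:3|pad=0:21 ⇒ 0x3be00000 ⇒ big 3b e0 00 00

bdecd9273be00000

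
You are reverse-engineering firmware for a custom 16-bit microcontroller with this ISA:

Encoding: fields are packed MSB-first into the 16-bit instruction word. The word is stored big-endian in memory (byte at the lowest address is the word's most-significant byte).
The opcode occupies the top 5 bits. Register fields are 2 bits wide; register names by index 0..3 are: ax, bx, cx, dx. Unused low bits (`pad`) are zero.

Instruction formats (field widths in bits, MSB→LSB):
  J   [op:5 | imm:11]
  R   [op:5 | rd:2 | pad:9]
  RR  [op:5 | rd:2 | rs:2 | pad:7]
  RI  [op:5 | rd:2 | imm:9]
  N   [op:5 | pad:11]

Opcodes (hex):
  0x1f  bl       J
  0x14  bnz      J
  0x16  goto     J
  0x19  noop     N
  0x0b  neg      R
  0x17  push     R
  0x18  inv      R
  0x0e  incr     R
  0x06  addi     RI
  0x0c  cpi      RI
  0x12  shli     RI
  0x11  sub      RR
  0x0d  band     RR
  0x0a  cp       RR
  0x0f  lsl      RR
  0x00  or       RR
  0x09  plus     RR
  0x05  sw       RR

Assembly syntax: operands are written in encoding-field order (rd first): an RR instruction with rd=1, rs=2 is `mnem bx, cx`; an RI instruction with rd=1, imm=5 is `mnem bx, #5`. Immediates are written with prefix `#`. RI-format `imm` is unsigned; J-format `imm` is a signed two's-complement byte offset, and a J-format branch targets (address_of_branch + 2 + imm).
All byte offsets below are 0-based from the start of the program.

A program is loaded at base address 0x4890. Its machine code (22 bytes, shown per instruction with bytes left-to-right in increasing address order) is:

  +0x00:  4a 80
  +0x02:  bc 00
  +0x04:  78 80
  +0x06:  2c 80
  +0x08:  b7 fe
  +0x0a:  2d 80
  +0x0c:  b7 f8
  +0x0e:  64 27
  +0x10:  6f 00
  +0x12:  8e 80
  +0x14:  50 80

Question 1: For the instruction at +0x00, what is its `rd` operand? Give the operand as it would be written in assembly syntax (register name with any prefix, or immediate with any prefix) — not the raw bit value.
@+00  big-endian(4a 80) = 0x4a80
  top 5b → 0x9 → plus [RR]
  rd: (w>>9)&0x3=0x1 → bx
  rs: (w>>7)&0x3=0x1 → bx

bx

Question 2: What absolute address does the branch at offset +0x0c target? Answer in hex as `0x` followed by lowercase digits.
off 0x0c: read b7 f8 as big → 0xb7f8
  top 5b → 0x16 → goto [J]
  imm@[10:0]=0x7f8 (s11→-8) ⇒ #-8
  target = base 0x4890 + off 0x0c + 2 + imm -8 = 0x4896

0x4896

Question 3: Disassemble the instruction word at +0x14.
cp ax, bx

off 0x14: read 50 80 as big → 0x5080
  op=0x5080>>11=0xa ⇒ cp (RR)
  [10:9] rd=0 = ax
  [8:7] rs=1 = bx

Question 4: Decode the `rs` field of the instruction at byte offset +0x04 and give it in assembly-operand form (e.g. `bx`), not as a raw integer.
@+04  big-endian(78 80) = 0x7880
  op=0x7880>>11=0xf ⇒ lsl (RR)
  rd: (w>>9)&0x3=0x0 → ax
  rs: (w>>7)&0x3=0x1 → bx

bx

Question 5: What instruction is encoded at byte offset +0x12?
sub dx, bx

off 0x12: read 8e 80 as big → 0x8e80
  opcode bits[15:11]=0x11: sub/RR
  rd: (w>>9)&0x3=0x3 → dx
  rs: (w>>7)&0x3=0x1 → bx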